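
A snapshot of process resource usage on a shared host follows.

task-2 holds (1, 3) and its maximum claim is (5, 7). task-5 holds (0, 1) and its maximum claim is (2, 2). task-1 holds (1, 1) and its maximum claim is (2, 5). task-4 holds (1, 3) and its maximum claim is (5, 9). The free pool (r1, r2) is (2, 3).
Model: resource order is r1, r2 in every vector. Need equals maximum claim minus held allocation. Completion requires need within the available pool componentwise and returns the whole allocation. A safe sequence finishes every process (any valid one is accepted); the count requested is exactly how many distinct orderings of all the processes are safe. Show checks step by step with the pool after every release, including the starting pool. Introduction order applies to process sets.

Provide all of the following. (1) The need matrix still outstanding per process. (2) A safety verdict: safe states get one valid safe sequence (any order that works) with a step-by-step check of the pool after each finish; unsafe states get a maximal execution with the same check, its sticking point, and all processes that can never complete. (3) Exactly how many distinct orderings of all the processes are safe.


(1) Remaining need (order r1, r2):
  task-2: (4, 4)
  task-5: (2, 1)
  task-1: (1, 4)
  task-4: (4, 6)
(2) The state is UNSAFE.
Key observation: r1 is the bottleneck — with task-5, task-1 done the pool holds (3, 5), short of every remaining need.
Going as far as possible: task-5, task-1; after that, nothing fits. Check, step by step:
  pool = (2, 3)
  task-5: need (2, 1) fits (2, 3); releases (0, 1), pool now (2, 4)
  task-1: need (1, 4) fits (2, 4); releases (1, 1), pool now (3, 5)
  task-2 cannot run: need (4, 4) vs free (3, 5) (insufficient r1)
  task-4 cannot run: need (4, 6) vs free (3, 5) (insufficient r1 and r2)
Processes that can never finish: task-2 and task-4.
(3) Precisely 0 of the possible complete orderings are safe sequences.


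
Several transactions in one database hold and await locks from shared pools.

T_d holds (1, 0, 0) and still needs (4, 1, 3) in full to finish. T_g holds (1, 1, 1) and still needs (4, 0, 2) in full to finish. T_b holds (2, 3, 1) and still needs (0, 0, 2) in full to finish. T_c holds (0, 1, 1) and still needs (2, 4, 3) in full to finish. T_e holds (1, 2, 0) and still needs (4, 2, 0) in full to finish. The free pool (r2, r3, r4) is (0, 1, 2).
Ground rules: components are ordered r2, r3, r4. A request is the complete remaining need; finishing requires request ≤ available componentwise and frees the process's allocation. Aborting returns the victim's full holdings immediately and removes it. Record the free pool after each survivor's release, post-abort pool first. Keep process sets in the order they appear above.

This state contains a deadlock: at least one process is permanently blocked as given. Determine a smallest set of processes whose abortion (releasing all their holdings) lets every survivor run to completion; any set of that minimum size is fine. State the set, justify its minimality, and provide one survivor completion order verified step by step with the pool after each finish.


Abort T_d and T_g.
Key observation: no ordering could ever have run T_e before the abort of T_d and T_g; with (2, 1, 1) back in the pool it fits at step 3.
Minimality, checking each single-abort alternative: T_d alone leaves T_g blocked (short on r2); T_g alone leaves T_d blocked (short on r2); T_b alone leaves T_d blocked (short on r2); T_c alone leaves T_d blocked (short on r2); T_e alone leaves T_d blocked (short on r2).
Survivors finish in the order: T_b, T_c, T_e. Check, step by step (pool after the aborts first):
  pool = (2, 2, 3)
  T_b: need (0, 0, 2) fits (2, 2, 3); releases (2, 3, 1), pool now (4, 5, 4)
  T_c: need (2, 4, 3) fits (4, 5, 4); releases (0, 1, 1), pool now (4, 6, 5)
  T_e: need (4, 2, 0) fits (4, 6, 5); releases (1, 2, 0), pool now (5, 8, 5)


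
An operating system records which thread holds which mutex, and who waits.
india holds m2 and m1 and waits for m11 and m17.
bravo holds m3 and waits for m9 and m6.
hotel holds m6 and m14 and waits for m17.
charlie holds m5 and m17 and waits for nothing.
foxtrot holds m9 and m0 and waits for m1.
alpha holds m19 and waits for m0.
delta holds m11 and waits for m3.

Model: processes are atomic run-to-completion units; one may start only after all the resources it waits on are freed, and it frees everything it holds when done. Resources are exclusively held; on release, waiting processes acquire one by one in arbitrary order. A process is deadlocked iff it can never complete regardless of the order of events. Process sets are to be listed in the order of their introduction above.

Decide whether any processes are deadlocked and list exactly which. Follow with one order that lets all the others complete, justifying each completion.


The deadlocked set is india, bravo, foxtrot, alpha and delta.
Key observation: india -> delta -> bravo -> foxtrot -> india is a circular wait — nothing in it can go first; alpha waits into the deadlock from upstream.
The rest can finish in the order charlie, hotel.
Check, step by step:
  run charlie (it waits on nothing); releases m5 and m17
  hotel waits on m17 — all released -> runs and releases m6 and m14


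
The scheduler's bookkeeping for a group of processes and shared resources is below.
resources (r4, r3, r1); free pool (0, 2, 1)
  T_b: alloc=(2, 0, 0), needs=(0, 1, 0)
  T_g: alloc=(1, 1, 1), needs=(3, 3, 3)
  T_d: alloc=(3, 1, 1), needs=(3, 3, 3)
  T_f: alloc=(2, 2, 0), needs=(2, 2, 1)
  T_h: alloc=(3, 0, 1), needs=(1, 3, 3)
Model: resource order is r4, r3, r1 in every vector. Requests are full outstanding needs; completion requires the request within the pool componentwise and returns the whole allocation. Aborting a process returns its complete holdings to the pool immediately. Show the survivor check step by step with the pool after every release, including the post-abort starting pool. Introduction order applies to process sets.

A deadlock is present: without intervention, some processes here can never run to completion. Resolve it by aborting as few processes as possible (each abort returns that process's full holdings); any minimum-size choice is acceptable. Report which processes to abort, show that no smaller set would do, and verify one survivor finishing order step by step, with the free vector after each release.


The answer: abort T_d and T_h.
Key observation: before aborting T_d and T_h, T_g was permanently blocked — no order could ever run it; afterwards it completes at step 1.
Minimality, checking each single-abort alternative: T_b alone leaves T_g blocked (short on r1); T_g alone leaves T_d blocked (short on r1); T_d alone leaves T_g blocked (short on r1); T_f alone leaves T_g blocked (short on r1); T_h alone leaves T_g blocked (short on r1).
The survivors complete as T_g, T_f, T_b. Walking it through (starting from the post-abort pool):
  pool = (6, 3, 3)
  T_g: need (3, 3, 3) fits (6, 3, 3); releases (1, 1, 1), pool now (7, 4, 4)
  T_f: need (2, 2, 1) fits (7, 4, 4); releases (2, 2, 0), pool now (9, 6, 4)
  T_b: need (0, 1, 0) fits (9, 6, 4); releases (2, 0, 0), pool now (11, 6, 4)


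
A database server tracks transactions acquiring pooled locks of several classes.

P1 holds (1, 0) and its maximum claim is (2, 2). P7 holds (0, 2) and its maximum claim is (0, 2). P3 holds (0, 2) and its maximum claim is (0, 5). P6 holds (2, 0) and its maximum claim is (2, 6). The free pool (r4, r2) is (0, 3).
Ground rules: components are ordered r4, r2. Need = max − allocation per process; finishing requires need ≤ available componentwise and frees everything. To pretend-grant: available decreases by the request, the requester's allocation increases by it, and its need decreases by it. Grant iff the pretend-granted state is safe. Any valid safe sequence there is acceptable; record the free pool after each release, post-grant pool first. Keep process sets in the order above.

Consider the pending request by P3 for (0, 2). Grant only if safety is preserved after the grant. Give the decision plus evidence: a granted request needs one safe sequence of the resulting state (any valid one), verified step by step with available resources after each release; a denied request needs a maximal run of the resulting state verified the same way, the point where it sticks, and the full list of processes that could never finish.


GRANT — the state after the grant stays safe, e.g. via P7, P3, P6, P1.
Key observation: even at the reduced pool (0, 1), P7 fits immediately, so safety survives the grant.
Step-by-step check of the post-grant state:
  pool = (0, 1)
  P7: need (0, 0) fits (0, 1); releases (0, 2), pool now (0, 3)
  P3: need (0, 1) fits (0, 3); releases (0, 4), pool now (0, 7)
  P6: need (0, 6) fits (0, 7); releases (2, 0), pool now (2, 7)
  P1: need (1, 2) fits (2, 7); releases (1, 0), pool now (3, 7)


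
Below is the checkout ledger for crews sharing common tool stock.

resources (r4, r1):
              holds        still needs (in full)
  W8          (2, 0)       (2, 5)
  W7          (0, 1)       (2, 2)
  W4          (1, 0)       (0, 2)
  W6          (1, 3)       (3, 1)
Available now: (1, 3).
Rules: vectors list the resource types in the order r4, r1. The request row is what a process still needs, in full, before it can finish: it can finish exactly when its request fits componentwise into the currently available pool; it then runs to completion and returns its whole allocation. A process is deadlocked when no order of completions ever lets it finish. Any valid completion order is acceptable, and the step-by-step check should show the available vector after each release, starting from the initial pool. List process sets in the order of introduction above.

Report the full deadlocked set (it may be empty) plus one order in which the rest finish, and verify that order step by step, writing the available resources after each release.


Deadlocked: W8 and W6.
Key observation: after W4, W7 the pool peaks at (2, 4), and each blocked process is short somewhere: W8 on r1; W6 on r4.
The rest can finish in the order W4, W7. Step-by-step check:
  pool = (1, 3)
  run W4 (needs (0, 2), free (1, 3)); after release of (1, 0) the pool is (2, 3)
  run W7 (needs (2, 2), free (2, 3)); after release of (0, 1) the pool is (2, 4)
The blocked processes can never fit:
  W8 cannot run: need (2, 5) vs free (2, 4) (insufficient r1)
  W6 cannot run: need (3, 1) vs free (2, 4) (insufficient r4)


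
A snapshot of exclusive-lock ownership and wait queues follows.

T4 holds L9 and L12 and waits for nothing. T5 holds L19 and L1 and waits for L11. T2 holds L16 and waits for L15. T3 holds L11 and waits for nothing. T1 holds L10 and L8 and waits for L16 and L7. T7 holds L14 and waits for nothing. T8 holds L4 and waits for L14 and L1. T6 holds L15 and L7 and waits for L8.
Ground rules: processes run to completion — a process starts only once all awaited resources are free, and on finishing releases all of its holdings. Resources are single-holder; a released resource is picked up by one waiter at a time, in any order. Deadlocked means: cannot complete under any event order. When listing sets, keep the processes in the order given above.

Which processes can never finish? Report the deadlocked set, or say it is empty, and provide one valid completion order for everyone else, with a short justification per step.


Deadlocked set: T2, T1 and T6.
Key observation: the wait chain closes on itself along T2 -> T6 -> T1 -> T2; no other process is dragged down with it.
A valid finishing order for the others: T4, T7, T3, T5, T8.
Step-by-step check:
  T4: no waits; runs immediately, freeing L9 and L12
  T7: no waits; runs immediately, freeing L14
  T3: no waits; runs immediately, freeing L11
  T5 waits on L11 — all released -> runs and releases L19 and L1
  T8 waits on L14 and L1 — all released -> runs and releases L4


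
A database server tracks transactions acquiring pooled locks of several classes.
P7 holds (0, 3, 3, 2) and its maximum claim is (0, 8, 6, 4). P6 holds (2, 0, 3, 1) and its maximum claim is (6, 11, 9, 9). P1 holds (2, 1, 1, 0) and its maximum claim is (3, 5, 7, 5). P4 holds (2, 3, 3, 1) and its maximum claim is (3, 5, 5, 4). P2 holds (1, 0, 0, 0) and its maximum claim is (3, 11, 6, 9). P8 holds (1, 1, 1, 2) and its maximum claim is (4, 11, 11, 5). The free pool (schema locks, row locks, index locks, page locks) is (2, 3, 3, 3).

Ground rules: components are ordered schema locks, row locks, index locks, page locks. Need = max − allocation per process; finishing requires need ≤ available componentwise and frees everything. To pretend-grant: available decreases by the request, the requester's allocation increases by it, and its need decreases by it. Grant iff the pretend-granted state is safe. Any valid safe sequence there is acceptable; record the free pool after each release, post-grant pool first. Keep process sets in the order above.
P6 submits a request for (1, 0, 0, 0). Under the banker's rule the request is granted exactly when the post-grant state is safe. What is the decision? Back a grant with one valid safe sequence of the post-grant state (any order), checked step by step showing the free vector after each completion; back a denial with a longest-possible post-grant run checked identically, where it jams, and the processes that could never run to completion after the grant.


GRANT: granting preserves safety; a valid post-grant sequence is P4, P7, P1, P8, P6, P2.
Key observation: the transfer keeps a workable pool ((1, 3, 3, 3)); P4 starts the safe sequence.
Check on the post-grant state, step by step:
  pool = (1, 3, 3, 3)
  P4 needs (1, 2, 2, 3) <= (1, 3, 3, 3) -> finishes; pool += (2, 3, 3, 1) = (3, 6, 6, 4)
  P7 needs (0, 5, 3, 2) <= (3, 6, 6, 4) -> finishes; pool += (0, 3, 3, 2) = (3, 9, 9, 6)
  P1 needs (1, 4, 6, 5) <= (3, 9, 9, 6) -> finishes; pool += (2, 1, 1, 0) = (5, 10, 10, 6)
  P8 needs (3, 10, 10, 3) <= (5, 10, 10, 6) -> finishes; pool += (1, 1, 1, 2) = (6, 11, 11, 8)
  P6 needs (3, 11, 6, 8) <= (6, 11, 11, 8) -> finishes; pool += (3, 0, 3, 1) = (9, 11, 14, 9)
  P2 needs (2, 11, 6, 9) <= (9, 11, 14, 9) -> finishes; pool += (1, 0, 0, 0) = (10, 11, 14, 9)


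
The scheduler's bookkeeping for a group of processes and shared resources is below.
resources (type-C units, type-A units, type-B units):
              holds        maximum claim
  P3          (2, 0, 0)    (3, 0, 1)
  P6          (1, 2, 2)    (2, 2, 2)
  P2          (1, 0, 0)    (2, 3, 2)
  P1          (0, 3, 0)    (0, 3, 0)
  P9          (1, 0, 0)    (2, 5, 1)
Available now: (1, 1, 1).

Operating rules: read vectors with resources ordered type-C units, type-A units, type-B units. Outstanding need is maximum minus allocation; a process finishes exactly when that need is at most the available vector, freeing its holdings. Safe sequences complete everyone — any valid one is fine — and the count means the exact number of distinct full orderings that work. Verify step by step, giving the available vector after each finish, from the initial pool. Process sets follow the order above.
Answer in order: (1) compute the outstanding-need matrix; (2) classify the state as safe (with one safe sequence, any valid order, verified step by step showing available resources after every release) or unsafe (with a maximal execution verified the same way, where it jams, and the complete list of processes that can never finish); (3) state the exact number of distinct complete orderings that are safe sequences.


(1) Remaining need (order type-C units, type-A units, type-B units):
  P3: (1, 0, 1)
  P6: (1, 0, 0)
  P2: (1, 3, 2)
  P1: (0, 0, 0)
  P9: (1, 5, 1)
(2) SAFE, for example via the order P3, P1, P6, P2, P9.
Key observation: P3 marks the first exact bind of the order: its need (1, 0, 1) fits the free (1, 1, 1) with zero slack on a requested resource.
Step-by-step check:
  pool = (1, 1, 1)
  P3: need (1, 0, 1) fits (1, 1, 1); releases (2, 0, 0), pool now (3, 1, 1)
  P1: need (0, 0, 0) fits (3, 1, 1); releases (0, 3, 0), pool now (3, 4, 1)
  P6: need (1, 0, 0) fits (3, 4, 1); releases (1, 2, 2), pool now (4, 6, 3)
  P2: need (1, 3, 2) fits (4, 6, 3); releases (1, 0, 0), pool now (5, 6, 3)
  P9: need (1, 5, 1) fits (5, 6, 3); releases (1, 0, 0), pool now (6, 6, 3)
(3) Exactly 25 of the possible complete orderings are safe sequences.


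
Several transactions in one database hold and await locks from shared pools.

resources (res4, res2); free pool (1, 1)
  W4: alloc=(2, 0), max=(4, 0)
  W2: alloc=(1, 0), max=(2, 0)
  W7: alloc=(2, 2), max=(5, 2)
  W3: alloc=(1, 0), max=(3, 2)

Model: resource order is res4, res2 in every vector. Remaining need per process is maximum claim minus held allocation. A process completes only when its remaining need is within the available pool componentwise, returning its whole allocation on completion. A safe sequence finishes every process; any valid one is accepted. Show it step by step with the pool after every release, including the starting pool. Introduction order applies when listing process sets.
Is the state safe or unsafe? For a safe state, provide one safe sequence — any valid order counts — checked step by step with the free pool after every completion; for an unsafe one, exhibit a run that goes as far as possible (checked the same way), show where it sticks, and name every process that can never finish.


The state is SAFE; one workable sequence: W2, W4, W7, W3.
Key observation: at W2 the run first touches a limit — (1, 0) against (1, 1), exact on a resource it actually requests.
Walking it through:
  pool = (1, 1)
  run W2 (needs (1, 0), free (1, 1)); after release of (1, 0) the pool is (2, 1)
  run W4 (needs (2, 0), free (2, 1)); after release of (2, 0) the pool is (4, 1)
  run W7 (needs (3, 0), free (4, 1)); after release of (2, 2) the pool is (6, 3)
  run W3 (needs (2, 2), free (6, 3)); after release of (1, 0) the pool is (7, 3)


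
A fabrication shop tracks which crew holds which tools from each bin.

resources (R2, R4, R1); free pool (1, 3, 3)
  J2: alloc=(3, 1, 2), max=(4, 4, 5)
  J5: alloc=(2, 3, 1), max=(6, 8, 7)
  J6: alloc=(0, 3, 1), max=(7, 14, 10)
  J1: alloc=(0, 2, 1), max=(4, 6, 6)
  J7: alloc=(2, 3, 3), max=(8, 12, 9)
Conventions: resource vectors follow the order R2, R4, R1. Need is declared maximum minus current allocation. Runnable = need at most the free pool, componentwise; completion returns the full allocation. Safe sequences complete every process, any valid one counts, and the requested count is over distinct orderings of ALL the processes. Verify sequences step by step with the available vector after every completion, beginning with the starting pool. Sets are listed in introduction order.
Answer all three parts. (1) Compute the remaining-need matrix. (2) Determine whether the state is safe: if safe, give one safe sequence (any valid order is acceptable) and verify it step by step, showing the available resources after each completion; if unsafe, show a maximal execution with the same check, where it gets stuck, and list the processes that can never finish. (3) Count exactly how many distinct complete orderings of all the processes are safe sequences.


(1) Need matrix, components ordered R2, R4, R1:
  J2: (1, 3, 3)
  J5: (4, 5, 6)
  J6: (7, 11, 9)
  J1: (4, 4, 5)
  J7: (6, 9, 6)
(2) SAFE — a valid safe sequence is J2, J1, J5, J7, J6.
Key observation: the order's first zero-slack moment is J2 ((1, 3, 3) needed, (1, 3, 3) free — a requested resource with nothing to spare).
Walking it through:
  pool = (1, 3, 3)
  run J2 (needs (1, 3, 3), free (1, 3, 3)); after release of (3, 1, 2) the pool is (4, 4, 5)
  run J1 (needs (4, 4, 5), free (4, 4, 5)); after release of (0, 2, 1) the pool is (4, 6, 6)
  run J5 (needs (4, 5, 6), free (4, 6, 6)); after release of (2, 3, 1) the pool is (6, 9, 7)
  run J7 (needs (6, 9, 6), free (6, 9, 7)); after release of (2, 3, 3) the pool is (8, 12, 10)
  run J6 (needs (7, 11, 9), free (8, 12, 10)); after release of (0, 3, 1) the pool is (8, 15, 11)
(3) Exactly 1 of the possible complete orderings is a safe sequence.


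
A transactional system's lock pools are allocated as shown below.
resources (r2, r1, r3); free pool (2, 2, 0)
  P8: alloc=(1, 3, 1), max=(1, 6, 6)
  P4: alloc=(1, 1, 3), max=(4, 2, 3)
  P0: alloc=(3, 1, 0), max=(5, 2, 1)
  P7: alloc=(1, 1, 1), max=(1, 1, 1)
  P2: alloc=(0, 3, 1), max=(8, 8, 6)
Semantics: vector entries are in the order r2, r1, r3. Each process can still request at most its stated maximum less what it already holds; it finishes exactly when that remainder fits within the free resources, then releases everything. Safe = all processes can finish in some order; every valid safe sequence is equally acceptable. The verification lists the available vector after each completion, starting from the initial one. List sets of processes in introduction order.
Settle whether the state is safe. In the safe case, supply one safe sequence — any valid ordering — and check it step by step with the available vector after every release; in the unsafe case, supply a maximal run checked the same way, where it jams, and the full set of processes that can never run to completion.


UNSAFE — no complete ordering exists.
Key observation: the wall is r3: completing P7, P0, P4 brings the pool only to (7, 5, 4), and all the rest need more.
A maximal execution: P7, P0, P4 — then nothing else fits. Check, step by step:
  pool = (2, 2, 0)
  P7: need (0, 0, 0) fits (2, 2, 0); releases (1, 1, 1), pool now (3, 3, 1)
  P0: need (2, 1, 1) fits (3, 3, 1); releases (3, 1, 0), pool now (6, 4, 1)
  P4: need (3, 1, 0) fits (6, 4, 1); releases (1, 1, 3), pool now (7, 5, 4)
  blocked: P8 wants (0, 3, 5), pool (7, 5, 4) — not enough r3
  blocked: P2 wants (8, 5, 5), pool (7, 5, 4) — not enough r2 and r3
Permanently blocked: P8 and P2.


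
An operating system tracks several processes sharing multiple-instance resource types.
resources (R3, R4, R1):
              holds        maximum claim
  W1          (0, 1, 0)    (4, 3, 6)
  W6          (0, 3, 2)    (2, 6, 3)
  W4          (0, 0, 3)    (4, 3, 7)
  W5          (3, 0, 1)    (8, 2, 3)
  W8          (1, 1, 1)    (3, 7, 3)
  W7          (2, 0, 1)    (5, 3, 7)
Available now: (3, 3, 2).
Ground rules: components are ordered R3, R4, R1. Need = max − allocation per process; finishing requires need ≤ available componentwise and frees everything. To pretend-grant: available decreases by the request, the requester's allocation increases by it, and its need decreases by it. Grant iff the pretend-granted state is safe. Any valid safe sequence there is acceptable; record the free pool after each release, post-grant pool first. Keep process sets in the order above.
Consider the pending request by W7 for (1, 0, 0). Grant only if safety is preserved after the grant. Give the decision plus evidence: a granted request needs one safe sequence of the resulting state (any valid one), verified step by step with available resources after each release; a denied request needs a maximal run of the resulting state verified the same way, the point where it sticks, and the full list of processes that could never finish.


DENY — the pretend-granted state is unsafe.
Key observation: after W6, W8 the pool peaks at (3, 7, 5), and each blocked process is short somewhere: W1 on R3, R1; W4 on R3; W5 on R3; W7 on R1.
On the post-grant state, W6, W8 is a maximal run — nothing extends it. Step-by-step check:
  pool = (2, 3, 2)
  run W6 (needs (2, 3, 1), free (2, 3, 2)); after release of (0, 3, 2) the pool is (2, 6, 4)
  run W8 (needs (2, 6, 2), free (2, 6, 4)); after release of (1, 1, 1) the pool is (3, 7, 5)
  W1 cannot run: need (4, 2, 6) vs free (3, 7, 5) (insufficient R3 and R1)
  W4 cannot run: need (4, 3, 4) vs free (3, 7, 5) (insufficient R3)
  W5 cannot run: need (5, 2, 2) vs free (3, 7, 5) (insufficient R3)
  W7 cannot run: need (2, 3, 6) vs free (3, 7, 5) (insufficient R1)
Processes that could never finish after the grant: W1, W4, W5 and W7.


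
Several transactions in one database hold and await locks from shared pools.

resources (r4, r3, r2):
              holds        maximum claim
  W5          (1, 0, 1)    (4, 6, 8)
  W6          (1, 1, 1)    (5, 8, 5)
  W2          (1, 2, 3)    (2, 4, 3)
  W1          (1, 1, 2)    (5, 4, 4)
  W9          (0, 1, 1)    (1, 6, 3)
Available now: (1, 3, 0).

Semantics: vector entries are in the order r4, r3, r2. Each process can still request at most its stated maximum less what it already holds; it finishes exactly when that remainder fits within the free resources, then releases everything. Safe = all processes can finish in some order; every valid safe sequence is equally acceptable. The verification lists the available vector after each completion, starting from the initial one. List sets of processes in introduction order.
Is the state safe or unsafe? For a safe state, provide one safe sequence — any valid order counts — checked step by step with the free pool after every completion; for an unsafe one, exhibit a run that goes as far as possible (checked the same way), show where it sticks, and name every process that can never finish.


The state is UNSAFE.
Key observation: after W2, W9 complete, (2, 6, 4) is the best the pool ever gets, yet each leftover process wants more r4.
A maximal execution: W2, W9 — then nothing else fits. Step-by-step check:
  pool = (1, 3, 0)
  run W2 (needs (1, 2, 0), free (1, 3, 0)); after release of (1, 2, 3) the pool is (2, 5, 3)
  run W9 (needs (1, 5, 2), free (2, 5, 3)); after release of (0, 1, 1) the pool is (2, 6, 4)
  blocked: W5 wants (3, 6, 7), pool (2, 6, 4) — not enough r4 and r2
  blocked: W6 wants (4, 7, 4), pool (2, 6, 4) — not enough r4 and r3
  blocked: W1 wants (4, 3, 2), pool (2, 6, 4) — not enough r4
Never able to finish: W5, W6 and W1.


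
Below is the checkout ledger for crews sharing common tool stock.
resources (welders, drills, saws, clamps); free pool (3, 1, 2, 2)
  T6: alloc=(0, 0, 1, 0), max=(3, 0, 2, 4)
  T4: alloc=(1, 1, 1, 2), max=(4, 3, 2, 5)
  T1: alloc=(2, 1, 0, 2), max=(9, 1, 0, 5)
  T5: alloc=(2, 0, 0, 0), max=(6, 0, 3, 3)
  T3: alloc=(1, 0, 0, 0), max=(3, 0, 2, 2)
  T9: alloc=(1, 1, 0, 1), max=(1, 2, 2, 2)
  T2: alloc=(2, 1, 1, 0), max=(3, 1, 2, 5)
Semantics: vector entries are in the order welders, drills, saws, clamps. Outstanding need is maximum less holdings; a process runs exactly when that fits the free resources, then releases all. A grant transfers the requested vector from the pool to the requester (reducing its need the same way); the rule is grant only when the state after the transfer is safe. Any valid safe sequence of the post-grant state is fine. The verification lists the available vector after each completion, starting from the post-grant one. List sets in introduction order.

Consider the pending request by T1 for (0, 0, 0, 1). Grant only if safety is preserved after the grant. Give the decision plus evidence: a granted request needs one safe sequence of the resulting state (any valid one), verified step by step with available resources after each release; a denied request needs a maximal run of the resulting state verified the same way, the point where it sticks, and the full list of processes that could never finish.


DENY. Granting would leave the state unsafe.
Key observation: after T9, T3 the pool peaks at (5, 2, 2, 2), and each blocked process is short somewhere: T6 on clamps; T4 on clamps; T1 on welders; T5 on saws, clamps; T2 on clamps.
On the post-grant state, T9, T3 is a maximal run — nothing extends it. Step-by-step check:
  pool = (3, 1, 2, 1)
  run T9 (needs (0, 1, 2, 1), free (3, 1, 2, 1)); after release of (1, 1, 0, 1) the pool is (4, 2, 2, 2)
  run T3 (needs (2, 0, 2, 2), free (4, 2, 2, 2)); after release of (1, 0, 0, 0) the pool is (5, 2, 2, 2)
  blocked: T6 wants (3, 0, 1, 4), pool (5, 2, 2, 2) — not enough clamps
  blocked: T4 wants (3, 2, 1, 3), pool (5, 2, 2, 2) — not enough clamps
  blocked: T1 wants (7, 0, 0, 2), pool (5, 2, 2, 2) — not enough welders
  blocked: T5 wants (4, 0, 3, 3), pool (5, 2, 2, 2) — not enough saws and clamps
  blocked: T2 wants (1, 0, 1, 5), pool (5, 2, 2, 2) — not enough clamps
Processes that could never finish after the grant: T6, T4, T1, T5 and T2.


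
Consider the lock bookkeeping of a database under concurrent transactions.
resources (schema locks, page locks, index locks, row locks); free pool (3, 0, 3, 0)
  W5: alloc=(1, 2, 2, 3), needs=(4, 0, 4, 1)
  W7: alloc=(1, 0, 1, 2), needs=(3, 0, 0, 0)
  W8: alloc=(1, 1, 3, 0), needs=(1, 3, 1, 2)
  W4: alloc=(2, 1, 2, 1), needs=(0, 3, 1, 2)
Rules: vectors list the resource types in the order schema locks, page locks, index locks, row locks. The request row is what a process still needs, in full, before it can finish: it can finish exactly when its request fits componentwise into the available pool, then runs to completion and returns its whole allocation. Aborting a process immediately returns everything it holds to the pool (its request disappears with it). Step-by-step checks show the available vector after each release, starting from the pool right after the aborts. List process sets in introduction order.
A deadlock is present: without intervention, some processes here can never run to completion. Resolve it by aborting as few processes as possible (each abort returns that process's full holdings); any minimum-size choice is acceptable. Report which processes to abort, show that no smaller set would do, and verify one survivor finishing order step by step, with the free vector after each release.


Abort W8.
Key observation: W4 had no path to completion before; after the abort of W8 ((1, 1, 3, 0) returned), step 3 is where it fits.
Minimality: the empty abort set fails — the state is deadlocked as it stands.
Survivors finish in the order: W7, W5, W4. Step-by-step check (pool after the aborts first):
  pool = (4, 1, 6, 0)
  run W7 (needs (3, 0, 0, 0), free (4, 1, 6, 0)); after release of (1, 0, 1, 2) the pool is (5, 1, 7, 2)
  run W5 (needs (4, 0, 4, 1), free (5, 1, 7, 2)); after release of (1, 2, 2, 3) the pool is (6, 3, 9, 5)
  run W4 (needs (0, 3, 1, 2), free (6, 3, 9, 5)); after release of (2, 1, 2, 1) the pool is (8, 4, 11, 6)


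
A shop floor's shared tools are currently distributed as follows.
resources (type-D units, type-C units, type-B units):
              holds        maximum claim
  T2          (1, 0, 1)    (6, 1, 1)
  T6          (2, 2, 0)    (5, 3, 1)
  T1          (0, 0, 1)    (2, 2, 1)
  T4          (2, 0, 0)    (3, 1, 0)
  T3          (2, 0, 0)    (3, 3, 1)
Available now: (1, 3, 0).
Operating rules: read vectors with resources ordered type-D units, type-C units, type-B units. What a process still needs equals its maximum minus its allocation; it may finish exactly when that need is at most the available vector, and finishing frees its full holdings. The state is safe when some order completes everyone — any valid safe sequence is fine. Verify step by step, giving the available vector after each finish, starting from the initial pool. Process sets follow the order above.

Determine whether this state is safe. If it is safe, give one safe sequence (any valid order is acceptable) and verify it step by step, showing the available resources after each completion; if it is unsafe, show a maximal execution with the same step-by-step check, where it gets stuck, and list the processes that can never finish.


SAFE, for example via the order T4, T1, T3, T2, T6.
Key observation: the order's first zero-slack moment is T4 ((1, 1, 0) needed, (1, 3, 0) free — a requested resource with nothing to spare).
Check, step by step:
  pool = (1, 3, 0)
  T4 needs (1, 1, 0) <= (1, 3, 0) -> finishes; pool += (2, 0, 0) = (3, 3, 0)
  T1 needs (2, 2, 0) <= (3, 3, 0) -> finishes; pool += (0, 0, 1) = (3, 3, 1)
  T3 needs (1, 3, 1) <= (3, 3, 1) -> finishes; pool += (2, 0, 0) = (5, 3, 1)
  T2 needs (5, 1, 0) <= (5, 3, 1) -> finishes; pool += (1, 0, 1) = (6, 3, 2)
  T6 needs (3, 1, 1) <= (6, 3, 2) -> finishes; pool += (2, 2, 0) = (8, 5, 2)


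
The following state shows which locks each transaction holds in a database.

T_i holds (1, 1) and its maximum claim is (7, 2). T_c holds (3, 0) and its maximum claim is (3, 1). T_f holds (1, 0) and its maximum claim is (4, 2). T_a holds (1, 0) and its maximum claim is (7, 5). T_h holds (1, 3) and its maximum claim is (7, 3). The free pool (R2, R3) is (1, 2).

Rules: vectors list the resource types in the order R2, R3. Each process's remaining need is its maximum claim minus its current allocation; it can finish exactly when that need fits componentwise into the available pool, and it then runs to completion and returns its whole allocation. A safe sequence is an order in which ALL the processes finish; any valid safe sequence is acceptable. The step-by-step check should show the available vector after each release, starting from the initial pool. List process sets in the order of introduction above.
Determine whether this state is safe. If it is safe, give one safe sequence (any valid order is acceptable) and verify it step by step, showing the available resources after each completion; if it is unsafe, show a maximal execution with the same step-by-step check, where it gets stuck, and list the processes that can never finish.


UNSAFE — no complete ordering exists.
Key observation: even finishing T_c, T_f leaves just (5, 2) free — too little R2 for any of the remaining processes.
Going as far as possible: T_c, T_f; after that, nothing fits. Walking it through:
  pool = (1, 2)
  T_c: need (0, 1) fits (1, 2); releases (3, 0), pool now (4, 2)
  T_f: need (3, 2) fits (4, 2); releases (1, 0), pool now (5, 2)
  T_i still needs (6, 1) but only (5, 2) is free — short on R2
  T_a still needs (6, 5) but only (5, 2) is free — short on R2 and R3
  T_h still needs (6, 0) but only (5, 2) is free — short on R2
Permanently blocked: T_i, T_a and T_h.


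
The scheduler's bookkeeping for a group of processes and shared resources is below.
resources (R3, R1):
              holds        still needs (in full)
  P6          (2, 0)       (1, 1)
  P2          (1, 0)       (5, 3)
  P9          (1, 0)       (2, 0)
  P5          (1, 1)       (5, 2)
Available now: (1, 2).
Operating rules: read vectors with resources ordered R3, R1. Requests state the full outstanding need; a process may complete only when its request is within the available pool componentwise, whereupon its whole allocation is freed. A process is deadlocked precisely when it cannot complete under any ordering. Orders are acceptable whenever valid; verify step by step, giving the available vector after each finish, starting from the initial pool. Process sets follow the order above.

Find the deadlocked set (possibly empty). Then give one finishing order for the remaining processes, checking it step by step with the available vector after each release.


Deadlocked: P2 and P5.
Key observation: once P6, P9 finish, the pool peaks at (4, 2) — and every remaining process still needs more R3 than that.
One completion order for the rest: P6, P9. Walking it through:
  pool = (1, 2)
  P6: need (1, 1) fits (1, 2); releases (2, 0), pool now (3, 2)
  P9: need (2, 0) fits (3, 2); releases (1, 0), pool now (4, 2)
None of the blocked processes ever fits:
  P2 cannot run: need (5, 3) vs free (4, 2) (insufficient R3 and R1)
  P5 cannot run: need (5, 2) vs free (4, 2) (insufficient R3)


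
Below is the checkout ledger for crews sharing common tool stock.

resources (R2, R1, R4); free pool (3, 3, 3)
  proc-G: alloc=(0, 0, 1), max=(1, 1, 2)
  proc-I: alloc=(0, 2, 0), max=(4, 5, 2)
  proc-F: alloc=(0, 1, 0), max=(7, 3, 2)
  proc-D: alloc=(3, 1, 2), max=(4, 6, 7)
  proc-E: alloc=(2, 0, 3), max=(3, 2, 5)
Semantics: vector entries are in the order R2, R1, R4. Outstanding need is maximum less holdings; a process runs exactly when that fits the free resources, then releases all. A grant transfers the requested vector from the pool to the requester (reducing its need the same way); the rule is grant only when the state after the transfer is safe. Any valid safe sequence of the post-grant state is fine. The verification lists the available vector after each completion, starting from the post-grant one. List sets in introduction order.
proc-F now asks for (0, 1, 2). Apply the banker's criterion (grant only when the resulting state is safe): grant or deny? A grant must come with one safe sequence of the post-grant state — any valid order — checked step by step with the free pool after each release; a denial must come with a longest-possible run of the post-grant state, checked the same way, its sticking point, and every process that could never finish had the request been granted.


DENY: after the grant no complete ordering would exist.
Key observation: after proc-G, proc-E the pool peaks at (5, 2, 5), and each blocked process is short somewhere: proc-I on R1; proc-F on R2; proc-D on R1.
Pretend the grant happened; the run proc-G, proc-E goes as far as possible. Verifying each step:
  pool = (3, 2, 1)
  proc-G needs (1, 1, 1) <= (3, 2, 1) -> finishes; pool += (0, 0, 1) = (3, 2, 2)
  proc-E needs (1, 2, 2) <= (3, 2, 2) -> finishes; pool += (2, 0, 3) = (5, 2, 5)
  proc-I cannot run: need (4, 3, 2) vs free (5, 2, 5) (insufficient R1)
  proc-F cannot run: need (7, 1, 0) vs free (5, 2, 5) (insufficient R2)
  proc-D cannot run: need (1, 5, 5) vs free (5, 2, 5) (insufficient R1)
Processes that could never finish after the grant: proc-I, proc-F and proc-D.


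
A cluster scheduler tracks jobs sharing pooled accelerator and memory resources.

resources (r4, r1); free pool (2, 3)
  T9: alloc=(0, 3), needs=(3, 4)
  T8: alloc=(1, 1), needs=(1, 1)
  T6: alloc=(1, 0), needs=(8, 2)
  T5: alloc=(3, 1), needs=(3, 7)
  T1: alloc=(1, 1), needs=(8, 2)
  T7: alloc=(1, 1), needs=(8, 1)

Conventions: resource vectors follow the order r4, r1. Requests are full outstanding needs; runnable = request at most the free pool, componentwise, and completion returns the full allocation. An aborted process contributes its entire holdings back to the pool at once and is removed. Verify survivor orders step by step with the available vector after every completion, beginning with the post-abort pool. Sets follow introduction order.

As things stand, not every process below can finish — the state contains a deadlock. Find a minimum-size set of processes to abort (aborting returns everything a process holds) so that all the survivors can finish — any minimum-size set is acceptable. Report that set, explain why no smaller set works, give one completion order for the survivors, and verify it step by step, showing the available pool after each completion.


The answer: abort T1 and T7.
Key observation: T6 had no path to completion before; after the abort of T1 and T7 ((2, 2) returned), step 4 is where it fits.
Why nothing smaller works — every single abort fails: T9 alone leaves T6 blocked (short on r4); T8 alone leaves T6 blocked (short on r4); T6 alone leaves T1 blocked (short on r4); T5 alone leaves T6 blocked (short on r4); T1 alone leaves T6 blocked (short on r4); T7 alone leaves T6 blocked (short on r4).
One survivor order: T9, T5, T8, T6. Walking it through (post-abort pool first):
  pool = (4, 5)
  run T9 (needs (3, 4), free (4, 5)); after release of (0, 3) the pool is (4, 8)
  run T5 (needs (3, 7), free (4, 8)); after release of (3, 1) the pool is (7, 9)
  run T8 (needs (1, 1), free (7, 9)); after release of (1, 1) the pool is (8, 10)
  run T6 (needs (8, 2), free (8, 10)); after release of (1, 0) the pool is (9, 10)


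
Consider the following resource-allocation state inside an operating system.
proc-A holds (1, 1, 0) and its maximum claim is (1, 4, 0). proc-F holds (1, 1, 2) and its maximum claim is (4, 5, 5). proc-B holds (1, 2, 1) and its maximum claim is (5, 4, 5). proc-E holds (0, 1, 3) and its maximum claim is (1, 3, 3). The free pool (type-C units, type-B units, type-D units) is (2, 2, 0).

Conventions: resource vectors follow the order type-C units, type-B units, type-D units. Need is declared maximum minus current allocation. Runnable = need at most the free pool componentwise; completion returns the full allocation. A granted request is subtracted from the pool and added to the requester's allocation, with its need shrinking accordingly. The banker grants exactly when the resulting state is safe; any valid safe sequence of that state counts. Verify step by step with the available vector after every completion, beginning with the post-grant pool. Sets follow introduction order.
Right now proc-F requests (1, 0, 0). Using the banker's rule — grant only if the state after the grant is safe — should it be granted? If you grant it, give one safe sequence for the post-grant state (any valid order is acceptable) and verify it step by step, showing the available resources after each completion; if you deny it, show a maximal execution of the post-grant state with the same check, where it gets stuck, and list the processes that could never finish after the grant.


GRANT: granting preserves safety; a valid post-grant sequence is proc-E, proc-A, proc-F, proc-B.
Key observation: the grant leaves (1, 2, 0) free — enough for proc-E, whose release restarts the cascade.
Check on the post-grant state, step by step:
  pool = (1, 2, 0)
  run proc-E (needs (1, 2, 0), free (1, 2, 0)); after release of (0, 1, 3) the pool is (1, 3, 3)
  run proc-A (needs (0, 3, 0), free (1, 3, 3)); after release of (1, 1, 0) the pool is (2, 4, 3)
  run proc-F (needs (2, 4, 3), free (2, 4, 3)); after release of (2, 1, 2) the pool is (4, 5, 5)
  run proc-B (needs (4, 2, 4), free (4, 5, 5)); after release of (1, 2, 1) the pool is (5, 7, 6)
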